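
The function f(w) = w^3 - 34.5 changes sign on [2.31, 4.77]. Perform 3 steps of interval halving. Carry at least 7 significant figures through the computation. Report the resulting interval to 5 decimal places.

[3.23250, 3.54000]

f(2.310000) = -22.173609, f(4.770000) = 74.031333 (opposite signs)
step 1: m = 3.540000, f(m) = 9.861864 > 0 → root in [2.310000, 3.540000]
step 2: m = 2.925000, f(m) = -9.474797 < 0 → root in [2.925000, 3.540000]
step 3: m = 3.232500, f(m) = -0.723426 < 0 → root in [3.232500, 3.540000]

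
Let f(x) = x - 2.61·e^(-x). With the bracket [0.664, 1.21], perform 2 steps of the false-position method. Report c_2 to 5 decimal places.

0.98123

f(0.664000) = -0.679597, f(1.210000) = 0.431705
step 1: c = 0.997897, f(c) = 0.035709 > 0 → new bracket [0.664000, 0.997897]
step 2: c = 0.981228, f(c) = 0.002868 > 0 → new bracket [0.664000, 0.981228]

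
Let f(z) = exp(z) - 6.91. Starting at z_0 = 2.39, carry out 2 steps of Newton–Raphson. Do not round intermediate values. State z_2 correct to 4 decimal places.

f'(z) = exp(z)
z_0 = 2.390000: f = 4.003494, f' = 10.913494 → z_1 = 2.390000 - (4.003494)/(10.913494) = 2.023161
z_1 = 2.023161: f = 0.652192, f' = 7.562192 → z_2 = 2.023161 - (0.652192)/(7.562192) = 1.936917

1.9369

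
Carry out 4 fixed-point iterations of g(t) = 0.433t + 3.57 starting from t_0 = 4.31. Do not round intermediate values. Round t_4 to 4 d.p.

6.2265

t_1 = g(4.310000) = 5.436230
t_2 = g(5.436230) = 5.923888
t_3 = g(5.923888) = 6.135043
t_4 = g(6.135043) = 6.226474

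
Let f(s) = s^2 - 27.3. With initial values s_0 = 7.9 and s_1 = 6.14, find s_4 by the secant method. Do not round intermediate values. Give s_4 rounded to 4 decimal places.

5.2252

f(s_0) = 35.110000, f(s_1) = 10.399600
s_2 = 6.140000 - (10.399600)·(6.140000 - 7.900000)/(10.399600 - (35.110000)) = 5.399288; f(s_2) = 1.852308
s_3 = 5.399288 - (1.852308)·(5.399288 - 6.140000)/(1.852308 - (10.399600)) = 5.238766; f(s_3) = 0.144668
s_4 = 5.238766 - (0.144668)·(5.238766 - 5.399288)/(0.144668 - (1.852308)) = 5.225167; f(s_4) = 0.002368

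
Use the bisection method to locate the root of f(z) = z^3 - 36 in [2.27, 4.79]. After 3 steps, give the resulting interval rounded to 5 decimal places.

f(2.270000) = -24.302917, f(4.790000) = 73.902239 (opposite signs)
step 1: m = 3.530000, f(m) = 7.986977 > 0 → root in [2.270000, 3.530000]
step 2: m = 2.900000, f(m) = -11.611000 < 0 → root in [2.900000, 3.530000]
step 3: m = 3.215000, f(m) = -2.769037 < 0 → root in [3.215000, 3.530000]

[3.21500, 3.53000]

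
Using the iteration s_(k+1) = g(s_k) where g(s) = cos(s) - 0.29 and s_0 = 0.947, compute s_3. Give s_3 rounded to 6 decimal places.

0.495646

s_1 = g(0.947000) = 0.294121
s_2 = g(0.294121) = 0.667057
s_3 = g(0.667057) = 0.495646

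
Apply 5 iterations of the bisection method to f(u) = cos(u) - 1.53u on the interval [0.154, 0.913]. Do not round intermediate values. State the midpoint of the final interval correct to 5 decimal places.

0.54536

f(0.154000) = 0.752545, f(0.913000) = -0.785516 (opposite signs)
step 1: m = 0.533500, f(m) = 0.044777 > 0 → root in [0.533500, 0.913000]
step 2: m = 0.723250, f(m) = -0.356914 < 0 → root in [0.533500, 0.723250]
step 3: m = 0.628375, f(m) = -0.152430 < 0 → root in [0.533500, 0.628375]
step 4: m = 0.580937, f(m) = -0.052886 < 0 → root in [0.533500, 0.580937]
step 5: m = 0.557219, f(m) = -0.003815 < 0 → root in [0.533500, 0.557219]
Midpoint of [0.533500, 0.557219] = 0.545359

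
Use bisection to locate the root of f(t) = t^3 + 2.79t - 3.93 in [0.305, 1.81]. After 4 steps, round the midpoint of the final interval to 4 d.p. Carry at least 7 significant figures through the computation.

f(0.305000) = -3.050677, f(1.810000) = 7.049641 (opposite signs)
step 1: m = 1.057500, f(m) = 0.203034 > 0 → root in [0.305000, 1.057500]
step 2: m = 0.681250, f(m) = -1.713143 < 0 → root in [0.681250, 1.057500]
step 3: m = 0.869375, f(m) = -0.847359 < 0 → root in [0.869375, 1.057500]
step 4: m = 0.963438, f(m) = -0.347735 < 0 → root in [0.963438, 1.057500]
Midpoint of [0.963438, 1.057500] = 1.010469

1.0105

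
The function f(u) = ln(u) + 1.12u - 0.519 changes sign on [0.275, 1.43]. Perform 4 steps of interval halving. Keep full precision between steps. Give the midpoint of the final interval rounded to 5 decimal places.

f(0.275000) = -1.501984, f(1.430000) = 1.440274 (opposite signs)
step 1: m = 0.852500, f(m) = 0.276218 > 0 → root in [0.275000, 0.852500]
step 2: m = 0.563750, f(m) = -0.460744 < 0 → root in [0.563750, 0.852500]
step 3: m = 0.708125, f(m) = -0.071035 < 0 → root in [0.708125, 0.852500]
step 4: m = 0.780312, f(m) = 0.106889 > 0 → root in [0.708125, 0.780312]
Midpoint of [0.708125, 0.780312] = 0.744219

0.74422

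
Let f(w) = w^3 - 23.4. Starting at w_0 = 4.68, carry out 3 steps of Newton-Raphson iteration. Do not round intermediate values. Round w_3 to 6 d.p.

2.863775

f'(w) = 3w^2
w_0 = 4.680000: f = 79.103232, f' = 65.707200 → w_1 = 4.680000 - (79.103232)/(65.707200) = 3.476125
w_1 = 3.476125: f = 18.603578, f' = 36.250342 → w_2 = 3.476125 - (18.603578)/(36.250342) = 2.962928
w_2 = 2.962928: f = 2.611375, f' = 26.336828 → w_3 = 2.962928 - (2.611375)/(26.336828) = 2.863775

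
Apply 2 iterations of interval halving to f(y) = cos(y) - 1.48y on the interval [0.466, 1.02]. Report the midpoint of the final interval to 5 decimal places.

f(0.466000) = 0.203693, f(1.020000) = -0.986234 (opposite signs)
step 1: m = 0.743000, f(m) = -0.363198 < 0 → root in [0.466000, 0.743000]
step 2: m = 0.604500, f(m) = -0.071874 < 0 → root in [0.466000, 0.604500]
Midpoint of [0.466000, 0.604500] = 0.535250

0.53525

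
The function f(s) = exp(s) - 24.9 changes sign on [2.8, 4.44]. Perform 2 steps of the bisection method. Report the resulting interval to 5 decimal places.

[3.21000, 3.62000]

f(2.800000) = -8.455353, f(4.440000) = 59.874942 (opposite signs)
step 1: m = 3.620000, f(m) = 12.437568 > 0 → root in [2.800000, 3.620000]
step 2: m = 3.210000, f(m) = -0.120914 < 0 → root in [3.210000, 3.620000]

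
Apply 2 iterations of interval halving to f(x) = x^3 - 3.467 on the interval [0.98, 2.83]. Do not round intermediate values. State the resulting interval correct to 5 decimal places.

f(0.980000) = -2.525808, f(2.830000) = 19.198187 (opposite signs)
step 1: m = 1.905000, f(m) = 3.446293 > 0 → root in [0.980000, 1.905000]
step 2: m = 1.442500, f(m) = -0.465437 < 0 → root in [1.442500, 1.905000]

[1.44250, 1.90500]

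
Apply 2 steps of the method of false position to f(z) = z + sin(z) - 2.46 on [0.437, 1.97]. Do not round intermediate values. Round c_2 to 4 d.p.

1.5213

f(0.437000) = -1.599777, f(1.970000) = 0.431371
step 1: c = 1.644425, f(c) = 0.181715 > 0 → new bracket [0.437000, 1.644425]
step 2: c = 1.521265, f(c) = 0.060039 > 0 → new bracket [0.437000, 1.521265]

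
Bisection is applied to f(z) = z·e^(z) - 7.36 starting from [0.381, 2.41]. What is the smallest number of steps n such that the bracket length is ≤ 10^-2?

8

Initial width b − a = 2.41 − 0.381 = 2.029000.
After n steps the width is (b−a)/2^n; need (b−a)/2^n ≤ 10^-2.
So n ≥ log₂(2.029000/10^-2) = log₂(202.9000) ≈ 7.6646.
Hence n = 8.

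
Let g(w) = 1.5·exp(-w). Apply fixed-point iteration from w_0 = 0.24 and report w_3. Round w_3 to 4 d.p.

0.9460

w_1 = g(0.240000) = 1.179942
w_2 = g(1.179942) = 0.460945
w_3 = g(0.460945) = 0.946031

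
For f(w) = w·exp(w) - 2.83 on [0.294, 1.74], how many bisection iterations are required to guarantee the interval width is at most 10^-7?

24

Initial width b − a = 1.74 − 0.294 = 1.446000.
After n steps the width is (b−a)/2^n; need (b−a)/2^n ≤ 10^-7.
So n ≥ log₂(1.446000/10^-7) = log₂(14460000.0000) ≈ 23.7856.
Hence n = 24.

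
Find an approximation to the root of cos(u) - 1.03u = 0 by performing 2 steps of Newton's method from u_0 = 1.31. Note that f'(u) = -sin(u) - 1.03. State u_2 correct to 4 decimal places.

0.7263

u_0 = 1.310000: f = -1.091450, f' = -1.996185 → u_1 = 1.310000 - (-1.091450)/(-1.996185) = 0.763232
u_1 = 0.763232: f = -0.063523, f' = -1.721261 → u_2 = 0.763232 - (-0.063523)/(-1.721261) = 0.726327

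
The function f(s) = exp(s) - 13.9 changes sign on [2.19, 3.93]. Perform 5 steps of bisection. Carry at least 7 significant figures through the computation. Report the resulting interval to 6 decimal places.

[2.625000, 2.679375]

f(2.190000) = -4.964787, f(3.930000) = 37.006978 (opposite signs)
step 1: m = 3.060000, f(m) = 7.427557 > 0 → root in [2.190000, 3.060000]
step 2: m = 2.625000, f(m) = -0.095426 < 0 → root in [2.625000, 3.060000]
step 3: m = 2.842500, f(m) = 3.258608 > 0 → root in [2.625000, 2.842500]
step 4: m = 2.733750, f(m) = 1.490493 > 0 → root in [2.625000, 2.733750]
step 5: m = 2.679375, f(m) = 0.675980 > 0 → root in [2.625000, 2.679375]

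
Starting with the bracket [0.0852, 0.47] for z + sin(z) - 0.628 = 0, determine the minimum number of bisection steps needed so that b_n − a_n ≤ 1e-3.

9

Initial width b − a = 0.47 − 0.0852 = 0.384800.
After n steps the width is (b−a)/2^n; need (b−a)/2^n ≤ 1e-3.
So n ≥ log₂(0.384800/1e-3) = log₂(384.8000) ≈ 8.5880.
Hence n = 9.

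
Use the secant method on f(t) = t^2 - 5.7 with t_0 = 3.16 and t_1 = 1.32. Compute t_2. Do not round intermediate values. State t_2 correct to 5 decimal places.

2.20339

f(t_0) = 4.285600, f(t_1) = -3.957600
t_2 = 1.320000 - (-3.957600)·(1.320000 - 3.160000)/(-3.957600 - (4.285600)) = 2.203393; f(t_2) = -0.845060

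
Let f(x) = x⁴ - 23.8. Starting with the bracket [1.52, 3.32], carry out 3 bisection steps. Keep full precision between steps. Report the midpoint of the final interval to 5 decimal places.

f(1.520000) = -18.462052, f(3.320000) = 97.693302 (opposite signs)
step 1: m = 2.420000, f(m) = 10.497421 > 0 → root in [1.520000, 2.420000]
step 2: m = 1.970000, f(m) = -8.738615 < 0 → root in [1.970000, 2.420000]
step 3: m = 2.195000, f(m) = -0.586635 < 0 → root in [2.195000, 2.420000]
Midpoint of [2.195000, 2.420000] = 2.307500

2.30750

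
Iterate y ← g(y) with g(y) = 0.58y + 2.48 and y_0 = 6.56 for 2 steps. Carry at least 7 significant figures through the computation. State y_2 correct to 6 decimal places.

6.125184

y_1 = g(6.560000) = 6.284800
y_2 = g(6.284800) = 6.125184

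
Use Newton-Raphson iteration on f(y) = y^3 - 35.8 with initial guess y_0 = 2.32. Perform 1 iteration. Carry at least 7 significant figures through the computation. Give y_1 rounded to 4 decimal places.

3.7638

Newton update: y ← y − f(y)/f'(y).
f'(y) = 3y^2
y_0 = 2.320000: f = -23.312832, f' = 16.147200 → y_1 = 2.320000 - (-23.312832)/(16.147200) = 3.763769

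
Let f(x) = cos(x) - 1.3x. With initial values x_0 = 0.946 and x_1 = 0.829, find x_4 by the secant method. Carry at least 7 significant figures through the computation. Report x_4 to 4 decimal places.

f(x_0) = -0.644868, f(x_1) = -0.402087
x_2 = 0.829000 - (-0.402087)·(0.829000 - 0.946000)/(-0.402087 - (-0.644868)) = 0.635228; f(x_2) = -0.020861
x_3 = 0.635228 - (-0.020861)·(0.635228 - 0.829000)/(-0.020861 - (-0.402087)) = 0.624625; f(x_3) = -0.000830
x_4 = 0.624625 - (-0.000830)·(0.624625 - 0.635228)/(-0.000830 - (-0.020861)) = 0.624186; f(x_4) = -0.000002

0.6242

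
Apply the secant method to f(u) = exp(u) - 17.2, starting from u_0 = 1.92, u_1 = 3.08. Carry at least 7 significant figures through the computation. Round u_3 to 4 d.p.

2.8312

f(u_0) = -10.379042, f(u_1) = 4.558402
u_2 = 3.080000 - (4.558402)·(3.080000 - 1.920000)/(4.558402 - (-10.379042)) = 2.726007; f(u_2) = -1.928211
u_3 = 2.726007 - (-1.928211)·(2.726007 - 3.080000)/(-1.928211 - (4.558402)) = 2.831235; f(u_3) = -0.233596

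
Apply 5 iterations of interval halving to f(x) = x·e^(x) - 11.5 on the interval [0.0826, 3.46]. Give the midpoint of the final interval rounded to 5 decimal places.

f(0.082600) = -11.410288, f(3.460000) = 98.586739 (opposite signs)
step 1: m = 1.771300, f(m) = -1.087430 < 0 → root in [1.771300, 3.460000]
step 2: m = 2.615650, f(m) = 24.271899 > 0 → root in [1.771300, 2.615650]
step 3: m = 2.193475, f(m) = 8.167392 > 0 → root in [1.771300, 2.193475]
step 4: m = 1.982388, f(m) = 2.892244 > 0 → root in [1.771300, 1.982388]
step 5: m = 1.876844, f(m) = 0.761144 > 0 → root in [1.771300, 1.876844]
Midpoint of [1.771300, 1.876844] = 1.824072

1.82407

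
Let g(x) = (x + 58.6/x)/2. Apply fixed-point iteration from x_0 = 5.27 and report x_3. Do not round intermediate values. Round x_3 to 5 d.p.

x_1 = g(5.270000) = 8.194772
x_2 = g(8.194772) = 7.672836
x_3 = g(7.672836) = 7.655084

7.65508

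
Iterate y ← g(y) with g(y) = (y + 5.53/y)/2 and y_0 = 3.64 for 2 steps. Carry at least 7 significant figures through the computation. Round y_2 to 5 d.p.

y_1 = g(3.640000) = 2.579615
y_2 = g(2.579615) = 2.361673

2.36167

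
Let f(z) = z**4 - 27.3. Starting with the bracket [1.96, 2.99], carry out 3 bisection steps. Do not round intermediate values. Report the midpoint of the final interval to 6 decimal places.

f(1.960000) = -12.542109, f(2.990000) = 52.625388 (opposite signs)
step 1: m = 2.475000, f(m) = 10.223282 > 0 → root in [1.960000, 2.475000]
step 2: m = 2.217500, f(m) = -3.120099 < 0 → root in [2.217500, 2.475000]
step 3: m = 2.346250, f(m) = 3.003804 > 0 → root in [2.217500, 2.346250]
Midpoint of [2.217500, 2.346250] = 2.281875

2.281875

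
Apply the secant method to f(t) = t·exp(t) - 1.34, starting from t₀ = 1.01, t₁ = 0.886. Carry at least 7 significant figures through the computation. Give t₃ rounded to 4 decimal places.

0.6863

f(t_0) = 1.433057, f(t_1) = 0.808912
t_2 = 0.886000 - (0.808912)·(0.886000 - 1.010000)/(0.808912 - (1.433057)) = 0.725292; f(t_2) = 0.157970
t_3 = 0.725292 - (0.157970)·(0.725292 - 0.886000)/(0.157970 - (0.808912)) = 0.686291; f(t_3) = 0.023205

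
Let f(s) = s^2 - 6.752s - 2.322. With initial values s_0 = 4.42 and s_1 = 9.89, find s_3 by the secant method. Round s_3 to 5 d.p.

Secant update: s_(k+1) = s_k − f(s_k)·(s_k − s_(k-1))/(f(s_k) − f(s_(k-1))).
f(s_0) = -12.629440, f(s_1) = 28.712820
s_2 = 9.890000 - (28.712820)·(9.890000 - 4.420000)/(28.712820 - (-12.629440)) = 6.091003; f(s_2) = -6.348135
s_3 = 6.091003 - (-6.348135)·(6.091003 - 9.890000)/(-6.348135 - (28.712820)) = 6.778849; f(s_3) = -2.139993

6.77885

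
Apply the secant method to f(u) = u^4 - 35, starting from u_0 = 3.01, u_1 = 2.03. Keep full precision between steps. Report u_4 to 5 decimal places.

f(u_0) = 47.085412, f(u_1) = -18.018183
u_2 = 2.030000 - (-18.018183)·(2.030000 - 3.010000)/(-18.018183 - (47.085412)) = 2.301226; f(u_2) = -6.956161
u_3 = 2.301226 - (-6.956161)·(2.301226 - 2.030000)/(-6.956161 - (-18.018183)) = 2.471783; f(u_3) = 2.328546
u_4 = 2.471783 - (2.328546)·(2.471783 - 2.301226)/(2.328546 - (-6.956161)) = 2.429008; f(u_4) = -0.189046

2.42901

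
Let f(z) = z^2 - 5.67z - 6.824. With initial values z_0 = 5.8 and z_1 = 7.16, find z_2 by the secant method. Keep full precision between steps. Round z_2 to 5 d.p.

6.63265

f(z_0) = -6.070000, f(z_1) = 3.844400
z_2 = 7.160000 - (3.844400)·(7.160000 - 5.800000)/(3.844400 - (-6.070000)) = 6.632647; f(z_2) = -0.439099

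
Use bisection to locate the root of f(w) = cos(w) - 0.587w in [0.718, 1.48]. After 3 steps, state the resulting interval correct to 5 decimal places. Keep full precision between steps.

f(0.718000) = 0.331657, f(1.480000) = -0.778088 (opposite signs)
step 1: m = 1.099000, f(m) = -0.190626 < 0 → root in [0.718000, 1.099000]
step 2: m = 0.908500, f(m) = 0.081640 > 0 → root in [0.908500, 1.099000]
step 3: m = 1.003750, f(m) = -0.052058 < 0 → root in [0.908500, 1.003750]

[0.90850, 1.00375]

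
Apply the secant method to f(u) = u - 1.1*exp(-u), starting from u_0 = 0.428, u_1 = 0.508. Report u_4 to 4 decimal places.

f(u_0) = -0.288993, f(u_1) = -0.153868
u_2 = 0.508000 - (-0.153868)·(0.508000 - 0.428000)/(-0.153868 - (-0.288993)) = 0.599096; f(u_2) = -0.005142
u_3 = 0.599096 - (-0.005142)·(0.599096 - 0.508000)/(-0.005142 - (-0.153868)) = 0.602246; f(u_3) = -0.000092
u_4 = 0.602246 - (-0.000092)·(0.602246 - 0.599096)/(-0.000092 - (-0.005142)) = 0.602304; f(u_4) = -0.000000

0.6023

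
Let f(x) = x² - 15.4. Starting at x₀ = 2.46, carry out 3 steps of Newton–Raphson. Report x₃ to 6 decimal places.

f'(x) = 2x
x_0 = 2.460000: f = -9.348400, f' = 4.920000 → x_1 = 2.460000 - (-9.348400)/(4.920000) = 4.360081
x_1 = 4.360081: f = 3.610309, f' = 8.720163 → x_2 = 4.360081 - (3.610309)/(8.720163) = 3.946063
x_2 = 3.946063: f = 0.171411, f' = 7.892126 → x_3 = 3.946063 - (0.171411)/(7.892126) = 3.924343

3.924343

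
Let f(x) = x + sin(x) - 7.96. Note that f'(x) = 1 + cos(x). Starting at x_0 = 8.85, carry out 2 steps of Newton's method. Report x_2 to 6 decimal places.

x_0 = 8.850000: f = 1.433648, f' = 0.160687 → x_1 = 8.850000 - (1.433648)/(0.160687) = -0.071996
x_1 = -0.071996: f = -8.103930, f' = 1.997409 → x_2 = -0.071996 - (-8.103930)/(1.997409) = 3.985224

3.985224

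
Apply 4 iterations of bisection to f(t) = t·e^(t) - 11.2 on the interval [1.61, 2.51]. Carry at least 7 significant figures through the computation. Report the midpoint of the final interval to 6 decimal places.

f(1.610000) = -3.145474, f(2.510000) = 19.685374 (opposite signs)
step 1: m = 2.060000, f(m) = 4.962698 > 0 → root in [1.610000, 2.060000]
step 2: m = 1.835000, f(m) = 0.296521 > 0 → root in [1.610000, 1.835000]
step 3: m = 1.722500, f(m) = -1.556571 < 0 → root in [1.722500, 1.835000]
step 4: m = 1.778750, f(m) = -0.665444 < 0 → root in [1.778750, 1.835000]
Midpoint of [1.778750, 1.835000] = 1.806875

1.806875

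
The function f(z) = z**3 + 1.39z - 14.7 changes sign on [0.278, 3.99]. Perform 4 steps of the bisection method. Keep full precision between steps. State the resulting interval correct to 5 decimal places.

f(0.278000) = -14.292095, f(3.990000) = 54.367299 (opposite signs)
step 1: m = 2.134000, f(m) = -2.015598 < 0 → root in [2.134000, 3.990000]
step 2: m = 3.062000, f(m) = 18.265014 > 0 → root in [2.134000, 3.062000]
step 3: m = 2.598000, f(m) = 6.446691 > 0 → root in [2.134000, 2.598000]
step 4: m = 2.366000, f(m) = 1.833504 > 0 → root in [2.134000, 2.366000]

[2.13400, 2.36600]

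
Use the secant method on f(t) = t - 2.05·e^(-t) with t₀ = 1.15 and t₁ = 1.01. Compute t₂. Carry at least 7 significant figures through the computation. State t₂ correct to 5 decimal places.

0.85479

Secant update: t_(k+1) = t_k − f(t_k)·(t_k − t_(k-1))/(f(t_k) − f(t_(k-1))).
f(t_0) = 0.500895, f(t_1) = 0.263351
t_2 = 1.010000 - (0.263351)·(1.010000 - 1.150000)/(0.263351 - (0.500895)) = 0.854790; f(t_2) = -0.017224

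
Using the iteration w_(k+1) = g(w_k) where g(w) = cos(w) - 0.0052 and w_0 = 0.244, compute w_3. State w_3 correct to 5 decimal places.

w_1 = g(0.244000) = 0.965179
w_2 = g(0.965179) = 0.564069
w_3 = g(0.564069) = 0.839886

0.83989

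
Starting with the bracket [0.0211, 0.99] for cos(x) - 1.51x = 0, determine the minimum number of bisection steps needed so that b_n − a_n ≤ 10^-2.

7

Initial width b − a = 0.99 − 0.0211 = 0.968900.
After n steps the width is (b−a)/2^n; need (b−a)/2^n ≤ 10^-2.
So n ≥ log₂(0.968900/10^-2) = log₂(96.8900) ≈ 6.5983.
Hence n = 7.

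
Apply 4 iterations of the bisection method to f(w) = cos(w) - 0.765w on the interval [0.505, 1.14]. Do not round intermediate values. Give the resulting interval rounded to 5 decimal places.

f(0.505000) = 0.488849, f(1.140000) = -0.454505 (opposite signs)
step 1: m = 0.822500, f(m) = 0.051179 > 0 → root in [0.822500, 1.140000]
step 2: m = 0.981250, f(m) = -0.194672 < 0 → root in [0.822500, 0.981250]
step 3: m = 0.901875, f(m) = -0.069794 < 0 → root in [0.822500, 0.901875]
step 4: m = 0.862187, f(m) = -0.008795 < 0 → root in [0.822500, 0.862187]

[0.82250, 0.86219]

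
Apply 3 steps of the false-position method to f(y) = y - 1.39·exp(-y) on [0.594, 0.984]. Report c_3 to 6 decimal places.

f(0.594000) = -0.173439, f(0.984000) = 0.464400
step 1: c = 0.700047, f(c) = 0.009827 > 0 → new bracket [0.594000, 0.700047]
step 2: c = 0.694361, f(c) = 0.000204 > 0 → new bracket [0.594000, 0.694361]
step 3: c = 0.694243, f(c) = 0.000004 > 0 → new bracket [0.594000, 0.694243]

0.694243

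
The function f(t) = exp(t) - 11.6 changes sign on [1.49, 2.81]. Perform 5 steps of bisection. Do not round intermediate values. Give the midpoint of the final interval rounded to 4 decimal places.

f(1.490000) = -7.162904, f(2.810000) = 5.009918 (opposite signs)
step 1: m = 2.150000, f(m) = -3.015142 < 0 → root in [2.150000, 2.810000]
step 2: m = 2.480000, f(m) = 0.341264 > 0 → root in [2.150000, 2.480000]
step 3: m = 2.315000, f(m) = -1.475077 < 0 → root in [2.315000, 2.480000]
step 4: m = 2.397500, f(m) = -0.604347 < 0 → root in [2.397500, 2.480000]
step 5: m = 2.438750, f(m) = -0.141292 < 0 → root in [2.438750, 2.480000]
Midpoint of [2.438750, 2.480000] = 2.459375

2.4594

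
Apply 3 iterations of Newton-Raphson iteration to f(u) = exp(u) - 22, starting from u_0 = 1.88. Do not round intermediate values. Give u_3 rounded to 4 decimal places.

f'(u) = exp(u)
u_0 = 1.880000: f = -15.446495, f' = 6.553505 → u_1 = 1.880000 - (-15.446495)/(6.553505) = 4.236982
u_1 = 4.236982: f = 47.198717, f' = 69.198717 → u_2 = 4.236982 - (47.198717)/(69.198717) = 3.554907
u_2 = 3.554907: f = 12.984577, f' = 34.984577 → u_3 = 3.554907 - (12.984577)/(34.984577) = 3.183756

3.1838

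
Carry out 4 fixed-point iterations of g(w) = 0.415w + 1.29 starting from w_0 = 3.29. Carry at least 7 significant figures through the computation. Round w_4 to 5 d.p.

2.23731

w_1 = g(3.290000) = 2.655350
w_2 = g(2.655350) = 2.391970
w_3 = g(2.391970) = 2.282668
w_4 = g(2.282668) = 2.237307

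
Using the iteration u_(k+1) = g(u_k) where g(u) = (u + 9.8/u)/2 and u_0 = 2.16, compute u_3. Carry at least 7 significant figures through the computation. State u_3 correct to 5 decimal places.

u_1 = g(2.160000) = 3.348519
u_2 = g(3.348519) = 3.137593
u_3 = g(3.137593) = 3.130503

3.13050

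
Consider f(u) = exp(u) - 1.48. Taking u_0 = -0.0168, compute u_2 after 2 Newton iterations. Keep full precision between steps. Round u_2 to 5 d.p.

f'(u) = exp(u)
u_0 = -0.016800: f = -0.496660, f' = 0.983340 → u_1 = -0.016800 - (-0.496660)/(0.983340) = 0.488274
u_1 = 0.488274: f = 0.149501, f' = 1.629501 → u_2 = 0.488274 - (0.149501)/(1.629501) = 0.396527

0.39653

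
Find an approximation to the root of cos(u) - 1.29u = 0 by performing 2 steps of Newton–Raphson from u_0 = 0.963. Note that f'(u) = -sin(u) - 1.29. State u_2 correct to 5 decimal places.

0.62758

Newton update: u ← u − f(u)/f'(u).
u_0 = 0.963000: f = -0.671210, f' = -2.110908 → u_1 = 0.963000 - (-0.671210)/(-2.110908) = 0.645028
u_1 = 0.645028: f = -0.033003, f' = -1.891221 → u_2 = 0.645028 - (-0.033003)/(-1.891221) = 0.627577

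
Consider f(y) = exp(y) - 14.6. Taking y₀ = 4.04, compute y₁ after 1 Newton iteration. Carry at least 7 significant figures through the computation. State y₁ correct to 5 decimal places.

f'(y) = exp(y)
y_0 = 4.040000: f = 42.226343, f' = 56.826343 → y_1 = 4.040000 - (42.226343)/(56.826343) = 3.296923

3.29692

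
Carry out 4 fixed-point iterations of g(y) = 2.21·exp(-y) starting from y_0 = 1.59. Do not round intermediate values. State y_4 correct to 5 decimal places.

y_1 = g(1.590000) = 0.450676
y_2 = g(0.450676) = 1.408207
y_3 = g(1.408207) = 0.540525
y_4 = g(0.540525) = 1.287197

1.28720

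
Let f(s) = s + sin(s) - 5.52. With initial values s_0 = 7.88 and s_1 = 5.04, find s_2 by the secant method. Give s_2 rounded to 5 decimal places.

f(s_0) = 3.359662, f(s_1) = -1.426814
s_2 = 5.040000 - (-1.426814)·(5.040000 - 7.880000)/(-1.426814 - (3.359662)) = 5.886584; f(s_2) = -0.019703

5.88658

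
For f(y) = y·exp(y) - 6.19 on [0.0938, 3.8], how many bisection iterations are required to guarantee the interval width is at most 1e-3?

12

Initial width b − a = 3.8 − 0.0938 = 3.706200.
After n steps the width is (b−a)/2^n; need (b−a)/2^n ≤ 1e-3.
So n ≥ log₂(3.706200/1e-3) = log₂(3706.2000) ≈ 11.8557.
Hence n = 12.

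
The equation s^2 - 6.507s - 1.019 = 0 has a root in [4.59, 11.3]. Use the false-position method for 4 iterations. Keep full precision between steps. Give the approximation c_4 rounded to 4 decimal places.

6.5808

f(4.590000) = -9.818030, f(11.300000) = 53.141900
step 1: c = 5.636364, f(c) = -5.926223 < 0 → new bracket [5.636364, 11.300000]
step 2: c = 6.204588, f(c) = -2.895339 < 0 → new bracket [6.204588, 11.300000]
step 3: c = 6.467859, f(c) = -1.272160 < 0 → new bracket [6.467859, 11.300000]
step 4: c = 6.580831, f(c) = -0.533133 < 0 → new bracket [6.580831, 11.300000]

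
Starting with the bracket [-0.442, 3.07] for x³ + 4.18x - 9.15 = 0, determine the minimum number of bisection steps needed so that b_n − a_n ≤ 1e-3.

Initial width b − a = 3.07 − -0.442 = 3.512000.
After n steps the width is (b−a)/2^n; need (b−a)/2^n ≤ 1e-3.
So n ≥ log₂(3.512000/1e-3) = log₂(3512.0000) ≈ 11.7781.
Hence n = 12.

12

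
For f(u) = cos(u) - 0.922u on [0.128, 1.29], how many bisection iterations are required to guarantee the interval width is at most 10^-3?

11

Initial width b − a = 1.29 − 0.128 = 1.162000.
After n steps the width is (b−a)/2^n; need (b−a)/2^n ≤ 10^-3.
So n ≥ log₂(1.162000/10^-3) = log₂(1162.0000) ≈ 10.1824.
Hence n = 11.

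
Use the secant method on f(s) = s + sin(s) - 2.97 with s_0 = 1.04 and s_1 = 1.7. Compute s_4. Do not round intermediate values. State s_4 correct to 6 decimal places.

2.107462

Secant update: s_(k+1) = s_k − f(s_k)·(s_k − s_(k-1))/(f(s_k) − f(s_(k-1))).
f(s_0) = -1.067596, f(s_1) = -0.278335
s_2 = 1.700000 - (-0.278335)·(1.700000 - 1.040000)/(-0.278335 - (-1.067596)) = 1.932751; f(s_2) = -0.102043
s_3 = 1.932751 - (-0.102043)·(1.932751 - 1.700000)/(-0.102043 - (-0.278335)) = 2.067473; f(s_3) = -0.023356
s_4 = 2.067473 - (-0.023356)·(2.067473 - 1.932751)/(-0.023356 - (-0.102043)) = 2.107462; f(s_4) = -0.003120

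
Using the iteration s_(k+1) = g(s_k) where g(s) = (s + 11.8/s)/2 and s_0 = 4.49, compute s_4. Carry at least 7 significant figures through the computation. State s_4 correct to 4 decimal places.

s_1 = g(4.490000) = 3.559031
s_2 = g(3.559031) = 3.437270
s_3 = g(3.437270) = 3.435113
s_4 = g(3.435113) = 3.435113

3.4351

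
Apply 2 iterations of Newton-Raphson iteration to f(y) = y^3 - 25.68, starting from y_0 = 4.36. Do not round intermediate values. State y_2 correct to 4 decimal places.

2.9976

Newton update: y ← y − f(y)/f'(y).
f'(y) = 3y^2
y_0 = 4.360000: f = 57.201856, f' = 57.028800 → y_1 = 4.360000 - (57.201856)/(57.028800) = 3.356965
y_1 = 3.356965: f = 12.150373, f' = 33.807651 → y_2 = 3.356965 - (12.150373)/(33.807651) = 2.997568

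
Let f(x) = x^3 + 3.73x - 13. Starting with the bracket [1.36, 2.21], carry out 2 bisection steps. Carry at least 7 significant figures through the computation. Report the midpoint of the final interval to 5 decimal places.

f(1.360000) = -5.411744, f(2.210000) = 6.037161 (opposite signs)
step 1: m = 1.785000, f(m) = -0.654538 < 0 → root in [1.785000, 2.210000]
step 2: m = 1.997500, f(m) = 2.420712 > 0 → root in [1.785000, 1.997500]
Midpoint of [1.785000, 1.997500] = 1.891250

1.89125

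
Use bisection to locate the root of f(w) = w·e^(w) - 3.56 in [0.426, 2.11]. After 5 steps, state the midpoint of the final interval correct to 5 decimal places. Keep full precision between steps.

f(0.426000) = -2.907743, f(2.110000) = 13.843789 (opposite signs)
step 1: m = 1.268000, f(m) = 0.946140 > 0 → root in [0.426000, 1.268000]
step 2: m = 0.847000, f(m) = -1.584255 < 0 → root in [0.847000, 1.268000]
step 3: m = 1.057500, f(m) = -0.515284 < 0 → root in [1.057500, 1.268000]
step 4: m = 1.162750, f(m) = 0.159309 > 0 → root in [1.057500, 1.162750]
step 5: m = 1.110125, f(m) = -0.191062 < 0 → root in [1.110125, 1.162750]
Midpoint of [1.110125, 1.162750] = 1.136437

1.13644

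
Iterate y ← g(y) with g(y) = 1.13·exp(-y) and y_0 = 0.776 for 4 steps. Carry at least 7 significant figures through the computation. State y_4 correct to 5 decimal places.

y_1 = g(0.776000) = 0.520075
y_2 = g(0.520075) = 0.671758
y_3 = g(0.671758) = 0.577215
y_4 = g(0.577215) = 0.634450

0.63445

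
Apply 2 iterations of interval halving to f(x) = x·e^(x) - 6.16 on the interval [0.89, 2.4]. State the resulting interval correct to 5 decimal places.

[1.26750, 1.64500]

f(0.890000) = -3.992735, f(2.400000) = 20.295623 (opposite signs)
step 1: m = 1.645000, f(m) = 2.362761 > 0 → root in [0.890000, 1.645000]
step 2: m = 1.267500, f(m) = -1.657889 < 0 → root in [1.267500, 1.645000]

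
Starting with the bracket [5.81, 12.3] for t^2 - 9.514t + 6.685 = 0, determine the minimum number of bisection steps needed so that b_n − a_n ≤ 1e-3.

13

Initial width b − a = 12.3 − 5.81 = 6.490000.
After n steps the width is (b−a)/2^n; need (b−a)/2^n ≤ 1e-3.
So n ≥ log₂(6.490000/1e-3) = log₂(6490.0000) ≈ 12.6640.
Hence n = 13.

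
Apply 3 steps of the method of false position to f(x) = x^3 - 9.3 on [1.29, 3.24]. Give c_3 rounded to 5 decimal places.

f(1.290000) = -7.153311, f(3.240000) = 24.712224
step 1: c = 1.727744, f(c) = -4.142510 < 0 → new bracket [1.727744, 3.240000]
step 2: c = 1.944850, f(c) = -1.943716 < 0 → new bracket [1.944850, 3.240000]
step 3: c = 2.039291, f(c) = -0.819187 < 0 → new bracket [2.039291, 3.240000]

2.03929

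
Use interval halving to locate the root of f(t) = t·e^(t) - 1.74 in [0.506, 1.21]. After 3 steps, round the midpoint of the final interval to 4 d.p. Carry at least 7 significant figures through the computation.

f(0.506000) = -0.900726, f(1.210000) = 2.317716 (opposite signs)
step 1: m = 0.858000, f(m) = 0.283541 > 0 → root in [0.506000, 0.858000]
step 2: m = 0.682000, f(m) = -0.391120 < 0 → root in [0.682000, 0.858000]
step 3: m = 0.770000, f(m) = -0.076980 < 0 → root in [0.770000, 0.858000]
Midpoint of [0.770000, 0.858000] = 0.814000

0.8140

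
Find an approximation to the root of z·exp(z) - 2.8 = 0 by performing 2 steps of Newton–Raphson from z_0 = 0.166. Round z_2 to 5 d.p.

Newton update: z ← z − f(z)/f'(z).
f'(z) = (z + 1)·exp(z)
z_0 = 0.166000: f = -2.604025, f' = 1.376548 → z_1 = 0.166000 - (-2.604025)/(1.376548) = 2.057706
z_1 = 2.057706: f = 13.307711, f' = 23.935705 → z_2 = 2.057706 - (13.307711)/(23.935705) = 1.501729

1.50173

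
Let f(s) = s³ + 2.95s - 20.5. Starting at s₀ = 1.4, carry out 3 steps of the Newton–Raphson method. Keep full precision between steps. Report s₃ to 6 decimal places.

f'(s) = 3s² + 2.95
s_0 = 1.400000: f = -13.626000, f' = 8.830000 → s_1 = 1.400000 - (-13.626000)/(8.830000) = 2.943148
s_1 = 2.943148: f = 13.676199, f' = 28.936367 → s_2 = 2.943148 - (13.676199)/(28.936367) = 2.470518
s_2 = 2.470518: f = 1.866739, f' = 21.260381 → s_3 = 2.470518 - (1.866739)/(21.260381) = 2.382715

2.382715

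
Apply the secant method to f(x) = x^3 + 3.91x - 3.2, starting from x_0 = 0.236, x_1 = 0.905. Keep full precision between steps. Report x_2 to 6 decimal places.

0.688973

f(x_0) = -2.264096, f(x_1) = 1.079768
x_2 = 0.905000 - (1.079768)·(0.905000 - 0.236000)/(1.079768 - (-2.264096)) = 0.688973; f(x_2) = -0.179071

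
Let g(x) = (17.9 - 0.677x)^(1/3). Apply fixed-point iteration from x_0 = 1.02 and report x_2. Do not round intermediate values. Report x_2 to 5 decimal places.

x_1 = g(1.020000) = 2.581799
x_2 = g(2.581799) = 2.527803

2.52780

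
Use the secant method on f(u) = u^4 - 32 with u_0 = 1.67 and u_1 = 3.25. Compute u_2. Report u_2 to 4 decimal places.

2.0387

Secant update: u_(k+1) = u_k − f(u_k)·(u_k − u_(k-1))/(f(u_k) − f(u_(k-1))).
f(u_0) = -24.222037, f(u_1) = 79.566406
u_2 = 3.250000 - (79.566406)·(3.250000 - 1.670000)/(79.566406 - (-24.222037)) = 2.038739; f(u_2) = -14.723877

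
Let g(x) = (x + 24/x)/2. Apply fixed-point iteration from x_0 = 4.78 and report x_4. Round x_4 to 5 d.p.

4.89898

x_1 = g(4.780000) = 4.900460
x_2 = g(4.900460) = 4.898980
x_3 = g(4.898980) = 4.898979
x_4 = g(4.898979) = 4.898979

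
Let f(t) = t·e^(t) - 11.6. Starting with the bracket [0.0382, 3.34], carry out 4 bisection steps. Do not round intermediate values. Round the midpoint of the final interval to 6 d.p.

f(0.038200) = -11.560313, f(3.340000) = 82.651883 (opposite signs)
step 1: m = 1.689100, f(m) = -2.454190 < 0 → root in [1.689100, 3.340000]
step 2: m = 2.514550, f(m) = 19.482466 > 0 → root in [1.689100, 2.514550]
step 3: m = 2.101825, f(m) = 5.595213 > 0 → root in [1.689100, 2.101825]
step 4: m = 1.895462, f(m) = 1.015489 > 0 → root in [1.689100, 1.895462]
Midpoint of [1.689100, 1.895462] = 1.792281

1.792281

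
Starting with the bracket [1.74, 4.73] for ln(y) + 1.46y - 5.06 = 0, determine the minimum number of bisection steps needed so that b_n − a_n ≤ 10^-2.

9

Initial width b − a = 4.73 − 1.74 = 2.990000.
After n steps the width is (b−a)/2^n; need (b−a)/2^n ≤ 10^-2.
So n ≥ log₂(2.990000/10^-2) = log₂(299.0000) ≈ 8.2240.
Hence n = 9.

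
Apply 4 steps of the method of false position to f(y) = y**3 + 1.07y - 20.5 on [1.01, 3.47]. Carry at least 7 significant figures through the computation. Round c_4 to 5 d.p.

False-position update: c = (a·f(b) − b·f(a))/(f(b) − f(a)); replace the endpoint whose sign matches f(c).
f(1.010000) = -18.388999, f(3.470000) = 24.994823
step 1: c = 2.052714, f(c) = -9.654203 < 0 → new bracket [2.052714, 3.470000]
step 2: c = 2.447610, f(c) = -3.217920 < 0 → new bracket [2.447610, 3.470000]
step 3: c = 2.564223, f(c) = -0.895895 < 0 → new bracket [2.564223, 3.470000]
step 4: c = 2.595566, f(c) = -0.236517 < 0 → new bracket [2.595566, 3.470000]

2.59557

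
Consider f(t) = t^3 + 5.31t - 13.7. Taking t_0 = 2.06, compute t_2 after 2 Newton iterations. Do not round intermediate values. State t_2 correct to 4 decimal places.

f'(t) = 3t^2 + 5.31
t_0 = 2.060000: f = 5.980416, f' = 18.040800 → t_1 = 2.060000 - (5.980416)/(18.040800) = 1.728506
t_1 = 1.728506: f = 0.642682, f' = 14.273200 → t_2 = 1.728506 - (0.642682)/(14.273200) = 1.683479

1.6835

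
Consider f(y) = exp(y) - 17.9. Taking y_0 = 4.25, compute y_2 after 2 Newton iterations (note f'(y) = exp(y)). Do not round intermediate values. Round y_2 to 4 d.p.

Newton update: y ← y − f(y)/f'(y).
y_0 = 4.250000: f = 52.205412, f' = 70.105412 → y_1 = 4.250000 - (52.205412)/(70.105412) = 3.505330
y_1 = 3.505330: f = 15.392421, f' = 33.292421 → y_2 = 3.505330 - (15.392421)/(33.292421) = 3.042990

3.0430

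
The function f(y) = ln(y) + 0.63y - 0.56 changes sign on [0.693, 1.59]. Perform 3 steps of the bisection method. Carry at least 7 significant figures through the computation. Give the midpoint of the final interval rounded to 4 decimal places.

f(0.693000) = -0.490135, f(1.590000) = 0.905434 (opposite signs)
step 1: m = 1.141500, f(m) = 0.291488 > 0 → root in [0.693000, 1.141500]
step 2: m = 0.917250, f(m) = -0.068508 < 0 → root in [0.917250, 1.141500]
step 3: m = 1.029375, f(m) = 0.117458 > 0 → root in [0.917250, 1.029375]
Midpoint of [0.917250, 1.029375] = 0.973312

0.9733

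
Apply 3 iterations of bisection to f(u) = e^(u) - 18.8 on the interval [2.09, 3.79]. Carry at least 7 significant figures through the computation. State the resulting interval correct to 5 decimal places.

[2.72750, 2.94000]

f(2.090000) = -10.715085, f(3.790000) = 25.456400 (opposite signs)
step 1: m = 2.940000, f(m) = 0.115846 > 0 → root in [2.090000, 2.940000]
step 2: m = 2.515000, f(m) = -6.433391 < 0 → root in [2.515000, 2.940000]
step 3: m = 2.727500, f(m) = -3.505397 < 0 → root in [2.727500, 2.940000]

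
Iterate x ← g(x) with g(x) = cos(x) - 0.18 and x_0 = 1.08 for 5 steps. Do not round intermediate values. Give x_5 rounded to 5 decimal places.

0.59658

x_1 = g(1.080000) = 0.291328
x_2 = g(0.291328) = 0.777863
x_3 = g(0.777863) = 0.532415
x_4 = g(0.532415) = 0.681584
x_5 = g(0.681584) = 0.596576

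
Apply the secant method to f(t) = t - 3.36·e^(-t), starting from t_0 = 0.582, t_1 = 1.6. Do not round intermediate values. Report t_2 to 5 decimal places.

f(t_0) = -1.295500, f(t_1) = 0.921628
t_2 = 1.600000 - (0.921628)·(1.600000 - 0.582000)/(0.921628 - (-1.295500)) = 1.176832; f(t_2) = 0.141100

1.17683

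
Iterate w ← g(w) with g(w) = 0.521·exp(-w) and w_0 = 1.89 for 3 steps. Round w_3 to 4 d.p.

0.3219

w_1 = g(1.890000) = 0.078708
w_2 = g(0.078708) = 0.481565
w_3 = g(0.481565) = 0.321882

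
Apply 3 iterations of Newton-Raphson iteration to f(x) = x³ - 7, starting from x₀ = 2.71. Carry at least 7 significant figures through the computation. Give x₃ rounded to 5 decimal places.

Newton update: x ← x − f(x)/f'(x).
f'(x) = 3x²
x_0 = 2.710000: f = 12.902511, f' = 22.032300 → x_1 = 2.710000 - (12.902511)/(22.032300) = 2.124382
x_1 = 2.124382: f = 2.587334, f' = 13.538997 → x_2 = 2.124382 - (2.587334)/(13.538997) = 1.933280
x_2 = 1.933280: f = 0.225769, f' = 11.212711 → x_3 = 1.933280 - (0.225769)/(11.212711) = 1.913145

1.91314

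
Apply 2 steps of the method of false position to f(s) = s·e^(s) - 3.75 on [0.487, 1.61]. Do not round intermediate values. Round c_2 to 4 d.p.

f(0.487000) = -2.957443, f(1.610000) = 4.304526
step 1: c = 0.944343, f(c) = -1.321979 < 0 → new bracket [0.944343, 1.610000]
step 2: c = 1.100743, f(c) = -0.440730 < 0 → new bracket [1.100743, 1.610000]

1.1007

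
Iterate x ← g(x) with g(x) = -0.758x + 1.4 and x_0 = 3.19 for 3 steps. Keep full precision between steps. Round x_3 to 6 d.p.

-0.246118

x_1 = g(3.190000) = -1.018020
x_2 = g(-1.018020) = 2.171659
x_3 = g(2.171659) = -0.246118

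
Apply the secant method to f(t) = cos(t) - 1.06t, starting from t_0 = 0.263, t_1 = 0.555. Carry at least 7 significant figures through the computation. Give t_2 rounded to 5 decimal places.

f(t_0) = 0.686834, f(t_1) = 0.261600
t_2 = 0.555000 - (0.261600)·(0.555000 - 0.263000)/(0.261600 - (0.686834)) = 0.734636; f(t_2) = -0.036639

0.73464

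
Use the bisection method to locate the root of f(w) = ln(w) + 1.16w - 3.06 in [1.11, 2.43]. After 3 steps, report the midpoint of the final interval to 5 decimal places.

f(1.110000) = -1.668040, f(2.430000) = 0.646691 (opposite signs)
step 1: m = 1.770000, f(m) = -0.435820 < 0 → root in [1.770000, 2.430000]
step 2: m = 2.100000, f(m) = 0.117937 > 0 → root in [1.770000, 2.100000]
step 3: m = 1.935000, f(m) = -0.155293 < 0 → root in [1.935000, 2.100000]
Midpoint of [1.935000, 2.100000] = 2.017500

2.01750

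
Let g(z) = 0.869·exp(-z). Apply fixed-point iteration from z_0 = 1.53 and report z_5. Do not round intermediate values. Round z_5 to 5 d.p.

z_1 = g(1.530000) = 0.188169
z_2 = g(0.188169) = 0.719944
z_3 = g(0.719944) = 0.423011
z_4 = g(0.423011) = 0.569257
z_5 = g(0.569257) = 0.491807

0.49181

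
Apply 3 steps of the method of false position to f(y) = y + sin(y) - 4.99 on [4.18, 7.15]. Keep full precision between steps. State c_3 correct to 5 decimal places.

5.60949

f(4.180000) = -1.671597, f(7.150000) = 2.922271
step 1: c = 5.260711, f(c) = -0.582690 < 0 → new bracket [5.260711, 7.150000]
step 2: c = 5.574800, f(c) = -0.065809 < 0 → new bracket [5.574800, 7.150000]
step 3: c = 5.609492, f(c) = -0.004385 < 0 → new bracket [5.609492, 7.150000]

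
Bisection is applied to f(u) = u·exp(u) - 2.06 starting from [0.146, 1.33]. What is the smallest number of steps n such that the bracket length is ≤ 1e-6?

Initial width b − a = 1.33 − 0.146 = 1.184000.
After n steps the width is (b−a)/2^n; need (b−a)/2^n ≤ 1e-6.
So n ≥ log₂(1.184000/1e-6) = log₂(1184000.0000) ≈ 20.1752.
Hence n = 21.

21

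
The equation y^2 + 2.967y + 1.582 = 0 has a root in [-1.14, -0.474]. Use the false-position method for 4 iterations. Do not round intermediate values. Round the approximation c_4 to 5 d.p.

False-position update: c = (a·f(b) − b·f(a))/(f(b) − f(a)); replace the endpoint whose sign matches f(c).
f(-1.140000) = -0.500780, f(-0.474000) = 0.400318
step 1: c = -0.769874, f(c) = -0.109511 < 0 → new bracket [-0.769874, -0.474000]
step 2: c = -0.706321, f(c) = -0.014765 < 0 → new bracket [-0.706321, -0.474000]
step 3: c = -0.698057, f(c) = -0.001852 < 0 → new bracket [-0.698057, -0.474000]
step 4: c = -0.697025, f(c) = -0.000230 < 0 → new bracket [-0.697025, -0.474000]

-0.69703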